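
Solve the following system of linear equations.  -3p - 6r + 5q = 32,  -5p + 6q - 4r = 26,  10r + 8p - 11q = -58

Row-reduce:
R1 ← R1 / (-3).
R2 ← R2 + 5·R1.
R3 ← R3 − 8·R1.
R2 ← R2 / (-7/3).
R1 ← R1 + 5/3·R2.
R3 ← R3 − 7/3·R2.
Rank is 2 with 3 unknowns, leaving r free.

infinitely many solutions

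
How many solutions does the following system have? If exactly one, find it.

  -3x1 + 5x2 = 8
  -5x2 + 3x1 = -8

Row-reduce:
R1 ← R1 / (-3).
R2 ← R2 − 3·R1.
Rank is 1 with 2 unknowns, leaving x2 free.

infinitely many solutions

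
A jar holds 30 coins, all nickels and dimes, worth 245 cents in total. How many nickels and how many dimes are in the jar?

nickels: 11, dimes: 19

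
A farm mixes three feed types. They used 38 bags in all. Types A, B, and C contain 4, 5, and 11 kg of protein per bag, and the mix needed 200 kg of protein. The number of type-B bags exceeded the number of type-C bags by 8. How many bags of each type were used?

Let a = type-A bags, b = type-B bags, c = type-C bags.
  a + b + c = 38
  4a + 5b + 11c = 200
  b - c = 8
Row-reduce the augmented matrix:
R2 ← R2 − 4·R1.
R1 ← R1 − 1·R2.
R3 ← R3 − 1·R2.
R3 ← R3 / (-8).
R1 ← R1 + 6·R3.
R2 ← R2 − 7·R3.
Reading off the reduced rows gives a = 20, b = 13, c = 5.

type-A bags: 20, type-B bags: 13, type-C bags: 5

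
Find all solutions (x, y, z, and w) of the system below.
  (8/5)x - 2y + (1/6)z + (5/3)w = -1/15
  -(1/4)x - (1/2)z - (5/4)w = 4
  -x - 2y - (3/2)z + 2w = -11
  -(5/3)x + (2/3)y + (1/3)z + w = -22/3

x = 1, y = -3, z = 4, w = -5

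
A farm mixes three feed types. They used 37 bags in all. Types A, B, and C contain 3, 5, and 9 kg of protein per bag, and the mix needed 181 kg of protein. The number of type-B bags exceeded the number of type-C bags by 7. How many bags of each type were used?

type-A bags: 16, type-B bags: 14, type-C bags: 7

Let a = type-A bags, b = type-B bags, c = type-C bags.
  a + b + c = 37
  3a + 5b + 9c = 181
  b - c = 7
Row-reduce the augmented matrix:
R2 ← R2 − 3·R1.
R2 ← R2 / (2).
R1 ← R1 − 1·R2.
R3 ← R3 − 1·R2.
R3 ← R3 / (-4).
R1 ← R1 + 2·R3.
R2 ← R2 − 3·R3.
Reading off the reduced rows gives a = 16, b = 14, c = 7.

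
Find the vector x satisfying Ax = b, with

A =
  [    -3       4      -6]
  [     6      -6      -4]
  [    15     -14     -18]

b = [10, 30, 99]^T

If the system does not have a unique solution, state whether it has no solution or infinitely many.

Row-reduce:
R1 ← R1 / (-3).
R2 ← R2 − 6·R1.
R3 ← R3 − 15·R1.
R2 ← R2 / (2).
R1 ← R1 + 4/3·R2.
R3 ← R3 − 6·R2.
Row 3 reduces to 0 = -1, a contradiction. The system is inconsistent.

no solution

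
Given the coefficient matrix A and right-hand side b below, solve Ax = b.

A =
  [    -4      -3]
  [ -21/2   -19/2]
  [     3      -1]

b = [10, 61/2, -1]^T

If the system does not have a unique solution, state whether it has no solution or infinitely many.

Row-reduce:
R1 ← R1 / (-4).
R2 ← R2 + 21/2·R1.
R3 ← R3 − 3·R1.
R2 ← R2 / (-13/8).
R1 ← R1 − 3/4·R2.
R3 ← R3 + 13/4·R2.
Row 3 reduces to 0 = -2, a contradiction. The system is inconsistent.

no solution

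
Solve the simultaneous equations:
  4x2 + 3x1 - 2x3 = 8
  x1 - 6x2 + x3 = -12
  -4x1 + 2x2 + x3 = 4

Row-reduce:
R1 ← R1 / (3).
R2 ← R2 − 1·R1.
R3 ← R3 + 4·R1.
R2 ← R2 / (-22/3).
R1 ← R1 − 4/3·R2.
R3 ← R3 − 22/3·R2.
Rank is 2 with 3 unknowns, leaving x3 free.

infinitely many solutions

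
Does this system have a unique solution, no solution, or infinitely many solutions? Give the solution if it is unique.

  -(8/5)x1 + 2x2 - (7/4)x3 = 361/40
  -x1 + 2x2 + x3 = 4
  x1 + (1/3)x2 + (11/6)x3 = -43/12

Row-reduce the augmented matrix:
R1 ← R1 / (-8/5).
R2 ← R2 + 1·R1.
R3 ← R3 − 1·R1.
R2 ← R2 / (3/4).
R1 ← R1 + 5/4·R2.
R3 ← R3 − 19/12·R2.
R3 ← R3 / (-265/72).
R1 ← R1 − 55/12·R3.
R2 ← R2 − 67/24·R3.
Reading off the reduced rows gives x1 = -3/2, x2 = 2, x3 = -3/2.

x1 = -3/2, x2 = 2, x3 = -3/2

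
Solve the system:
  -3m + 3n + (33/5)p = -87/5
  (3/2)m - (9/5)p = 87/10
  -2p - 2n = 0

Row-reduce:
R1 ← R1 / (-3).
R2 ← R2 − 3/2·R1.
R2 ← R2 / (3/2).
R1 ← R1 + 1·R2.
R3 ← R3 + 2·R2.
Rank is 2 with 3 unknowns, leaving p free.

infinitely many solutions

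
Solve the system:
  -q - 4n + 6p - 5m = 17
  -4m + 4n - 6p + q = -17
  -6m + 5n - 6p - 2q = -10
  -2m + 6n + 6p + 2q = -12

m = 0, n = -2, p = 1, q = -3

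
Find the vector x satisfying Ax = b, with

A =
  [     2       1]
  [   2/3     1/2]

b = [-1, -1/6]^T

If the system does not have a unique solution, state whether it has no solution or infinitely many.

Row-reduce the augmented matrix:
R1 ← R1 / (2).
R2 ← R2 − 2/3·R1.
R2 ← R2 / (1/6).
R1 ← R1 − 1/2·R2.
Reading off the reduced rows gives x_1 = -1, x_2 = 1.

x_1 = -1, x_2 = 1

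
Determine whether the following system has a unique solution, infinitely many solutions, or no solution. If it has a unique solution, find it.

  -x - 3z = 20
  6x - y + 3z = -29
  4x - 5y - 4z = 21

Row-reduce the augmented matrix:
R1 ← R1 / (-1).
R2 ← R2 − 6·R1.
R3 ← R3 − 4·R1.
R2 ← R2 / (-1).
R3 ← R3 + 5·R2.
R3 ← R3 / (59).
R1 ← R1 − 3·R3.
R2 ← R2 − 15·R3.
Reading off the reduced rows gives x = -2, y = -1, z = -6.

x = -2, y = -1, z = -6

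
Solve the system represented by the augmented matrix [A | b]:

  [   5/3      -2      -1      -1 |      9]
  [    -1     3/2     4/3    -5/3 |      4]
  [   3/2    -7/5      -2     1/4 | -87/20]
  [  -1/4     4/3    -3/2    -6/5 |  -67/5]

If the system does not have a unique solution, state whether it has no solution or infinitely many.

Row-reduce the augmented matrix:
R1 ← R1 / (5/3).
R2 ← R2 + 1·R1.
R3 ← R3 − 3/2·R1.
R4 ← R4 + 1/4·R1.
R2 ← R2 / (3/10).
R1 ← R1 + 6/5·R2.
R3 ← R3 − 2/5·R2.
R4 ← R4 − 31/30·R2.
R3 ← R3 / (-187/90).
R1 ← R1 − 7/3·R3.
R2 ← R2 − 22/9·R3.
R4 ← R4 + 451/108·R3.
R4 ← R4 / (-1311/680).
R1 ← R1 + 1863/374·R4.
R2 ← R2 + 45/17·R4.
R3 ← R3 + 751/374·R4.
Reading off the reduced rows gives x_1 = 0, x_2 = -6, x_3 = 6, x_4 = -3.

x_1 = 0, x_2 = -6, x_3 = 6, x_4 = -3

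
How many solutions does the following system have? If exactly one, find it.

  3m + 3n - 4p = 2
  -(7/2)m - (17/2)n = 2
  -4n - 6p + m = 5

Row-reduce:
R1 ← R1 / (3).
R2 ← R2 + 7/2·R1.
R3 ← R3 − 1·R1.
R2 ← R2 / (-5).
R1 ← R1 − 1·R2.
R3 ← R3 + 5·R2.
Rank is 2 with 3 unknowns, leaving p free.

infinitely many solutions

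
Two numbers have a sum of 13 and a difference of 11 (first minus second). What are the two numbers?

first number: 12, second number: 1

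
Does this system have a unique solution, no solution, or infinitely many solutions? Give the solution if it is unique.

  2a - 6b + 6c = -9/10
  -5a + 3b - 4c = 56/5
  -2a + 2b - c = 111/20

Row-reduce the augmented matrix:
R1 ← R1 / (2).
R2 ← R2 + 5·R1.
R3 ← R3 + 2·R1.
R2 ← R2 / (-12).
R1 ← R1 + 3·R2.
R3 ← R3 + 4·R2.
R3 ← R3 / (4/3).
R1 ← R1 − 1/4·R3.
R2 ← R2 + 11/12·R3.
Reading off the reduced rows gives a = -3, b = 2/5, c = 5/4.

a = -3, b = 2/5, c = 5/4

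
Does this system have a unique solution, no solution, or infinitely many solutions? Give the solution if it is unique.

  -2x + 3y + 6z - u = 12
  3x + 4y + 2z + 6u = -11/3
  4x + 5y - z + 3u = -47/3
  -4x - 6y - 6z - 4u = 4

x = -3, y = -1, z = 5/3, u = 1

Row-reduce the augmented matrix:
R1 ← R1 / (-2).
R2 ← R2 − 3·R1.
R3 ← R3 − 4·R1.
R4 ← R4 + 4·R1.
R2 ← R2 / (17/2).
R1 ← R1 + 3/2·R2.
R3 ← R3 − 11·R2.
R4 ← R4 + 12·R2.
R3 ← R3 / (-55/17).
R1 ← R1 + 18/17·R3.
R2 ← R2 − 22/17·R3.
R4 ← R4 + 42/17·R3.
R4 ← R4 / (442/55).
R1 ← R1 − 158/55·R4.
R2 ← R2 + 7/5·R4.
R3 ← R3 − 82/55·R4.
Reading off the reduced rows gives x = -3, y = -1, z = 5/3, u = 1.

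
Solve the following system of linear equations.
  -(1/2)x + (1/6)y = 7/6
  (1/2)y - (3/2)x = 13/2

no solution

Row-reduce:
R1 ← R1 / (-1/2).
R2 ← R2 + 3/2·R1.
Row 2 reduces to 0 = 3, a contradiction. The system is inconsistent.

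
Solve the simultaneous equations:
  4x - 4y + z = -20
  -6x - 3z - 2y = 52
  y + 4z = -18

Row-reduce the augmented matrix:
R1 ← R1 / (4).
R2 ← R2 + 6·R1.
R2 ← R2 / (-8).
R1 ← R1 + 1·R2.
R3 ← R3 − 1·R2.
R3 ← R3 / (61/16).
R1 ← R1 − 7/16·R3.
R2 ← R2 − 3/16·R3.
Reading off the reduced rows gives x = -6, y = -2, z = -4.

x = -6, y = -2, z = -4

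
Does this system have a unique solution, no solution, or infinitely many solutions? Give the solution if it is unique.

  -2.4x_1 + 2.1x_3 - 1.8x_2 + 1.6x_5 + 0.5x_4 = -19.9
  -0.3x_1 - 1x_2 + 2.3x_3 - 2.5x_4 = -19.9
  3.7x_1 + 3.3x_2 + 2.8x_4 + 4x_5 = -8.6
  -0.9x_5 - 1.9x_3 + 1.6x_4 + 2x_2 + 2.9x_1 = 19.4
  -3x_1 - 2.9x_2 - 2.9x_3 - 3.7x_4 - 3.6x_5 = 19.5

x_1 = -2, x_2 = 4, x_3 = -5, x_4 = 2, x_5 = -5

Row-reduce the augmented matrix:
R1 ← R1 / (-12/5).
R2 ← R2 + 3/10·R1.
R3 ← R3 − 37/10·R1.
R4 ← R4 − 29/10·R1.
R5 ← R5 + 3·R1.
R2 ← R2 / (-31/40).
R1 ← R1 − 3/4·R2.
R3 ← R3 − 21/40·R2.
R4 ← R4 + 7/40·R2.
R5 ← R5 + 13/20·R2.
R3 ← R3 / (2863/620).
R1 ← R1 − 34/31·R3.
R2 ← R2 + 163/62·R3.
R4 ← R4 − 11/62·R3.
R5 ← R5 + 897/124·R3.
R4 ← R4 / (77653/28630).
R1 ← R1 + 8944/2863·R4.
R2 ← R2 − 37372/8589·R4.
R3 ← R3 − 3413/8589·R4.
R5 ← R5 − 10002/14315·R4.
R5 ← R5 / (1658132/388265).
R1 ← R1 + 108864/77653·R5.
R2 ← R2 − 587684/232959·R5.
R3 ← R3 − 290893/232959·R5.
R4 ← R4 − 23913/77653·R5.
Reading off the reduced rows gives x_1 = -2, x_2 = 4, x_3 = -5, x_4 = 2, x_5 = -5.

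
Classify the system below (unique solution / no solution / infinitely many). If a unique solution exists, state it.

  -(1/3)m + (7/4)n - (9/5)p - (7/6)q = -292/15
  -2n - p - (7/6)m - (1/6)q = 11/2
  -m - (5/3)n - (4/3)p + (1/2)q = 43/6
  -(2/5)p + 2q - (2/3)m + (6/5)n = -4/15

m = 4, n = -6, p = 1, q = 5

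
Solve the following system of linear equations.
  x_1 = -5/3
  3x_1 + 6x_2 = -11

Row-reduce the augmented matrix:
R2 ← R2 − 3·R1.
R2 ← R2 / (6).
Reading off the reduced rows gives x_1 = -5/3, x_2 = -1.

x_1 = -5/3, x_2 = -1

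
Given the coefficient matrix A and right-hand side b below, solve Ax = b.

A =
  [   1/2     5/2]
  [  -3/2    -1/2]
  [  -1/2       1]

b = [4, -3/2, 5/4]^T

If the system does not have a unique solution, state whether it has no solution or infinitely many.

x_1 = 1/2, x_2 = 3/2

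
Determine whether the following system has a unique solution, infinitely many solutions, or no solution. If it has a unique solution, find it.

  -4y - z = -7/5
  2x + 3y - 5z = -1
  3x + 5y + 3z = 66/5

x = 3, y = 0, z = 7/5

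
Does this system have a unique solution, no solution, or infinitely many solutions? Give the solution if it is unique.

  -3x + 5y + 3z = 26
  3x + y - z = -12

infinitely many solutions

Row-reduce:
R1 ← R1 / (-3).
R2 ← R2 − 3·R1.
R2 ← R2 / (6).
R1 ← R1 + 5/3·R2.
Rank is 2 with 3 unknowns, leaving z free.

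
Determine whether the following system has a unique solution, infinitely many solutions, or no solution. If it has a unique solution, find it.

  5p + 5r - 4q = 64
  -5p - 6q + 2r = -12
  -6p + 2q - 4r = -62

p = 6, q = -1, r = 6

Row-reduce the augmented matrix:
R1 ← R1 / (5).
R2 ← R2 + 5·R1.
R3 ← R3 + 6·R1.
R2 ← R2 / (-10).
R1 ← R1 + 4/5·R2.
R3 ← R3 + 14/5·R2.
R3 ← R3 / (1/25).
R1 ← R1 − 11/25·R3.
R2 ← R2 + 7/10·R3.
Reading off the reduced rows gives p = 6, q = -1, r = 6.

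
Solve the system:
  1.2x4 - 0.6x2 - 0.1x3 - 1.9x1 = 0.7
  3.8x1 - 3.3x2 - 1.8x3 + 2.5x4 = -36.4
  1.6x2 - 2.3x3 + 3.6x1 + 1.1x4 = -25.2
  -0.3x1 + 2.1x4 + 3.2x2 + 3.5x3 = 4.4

Row-reduce the augmented matrix:
R1 ← R1 / (-19/10).
R2 ← R2 − 19/5·R1.
R3 ← R3 − 18/5·R1.
R4 ← R4 + 3/10·R1.
R2 ← R2 / (-9/2).
R1 ← R1 − 6/19·R2.
R3 ← R3 − 44/95·R2.
R4 ← R4 − 313/95·R2.
R3 ← R3 / (-4609/1710).
R1 ← R1 + 5/57·R3.
R2 ← R2 − 4/9·R3.
R4 ← R4 − 1754/855·R3.
R4 ← R4 / (1947247/230450).
R1 ← R1 + 9539/23045·R4.
R2 ← R2 + 10357/23045·R4.
R3 ← R3 + 33157/23045·R4.
Reading off the reduced rows gives x1 = -4, x2 = 1, x3 = 3, x4 = -5.

x1 = -4, x2 = 1, x3 = 3, x4 = -5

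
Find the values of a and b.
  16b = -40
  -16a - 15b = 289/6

a = -2/3, b = -5/2

Row-reduce the augmented matrix:
Swap R1 and R2.
R1 ← R1 / (-16).
R2 ← R2 / (16).
R1 ← R1 − 15/16·R2.
Reading off the reduced rows gives a = -2/3, b = -5/2.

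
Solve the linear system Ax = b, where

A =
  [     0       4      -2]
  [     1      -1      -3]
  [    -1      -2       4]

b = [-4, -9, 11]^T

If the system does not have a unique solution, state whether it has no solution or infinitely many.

x_1 = -3, x_2 = 0, x_3 = 2

Row-reduce the augmented matrix:
Swap R1 and R2.
R3 ← R3 + 1·R1.
R2 ← R2 / (4).
R1 ← R1 + 1·R2.
R3 ← R3 + 3·R2.
R3 ← R3 / (-1/2).
R1 ← R1 + 7/2·R3.
R2 ← R2 + 1/2·R3.
Reading off the reduced rows gives x_1 = -3, x_2 = 0, x_3 = 2.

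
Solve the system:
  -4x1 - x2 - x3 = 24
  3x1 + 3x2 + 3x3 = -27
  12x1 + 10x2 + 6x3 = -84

x1 = -5, x2 = 0, x3 = -4

Row-reduce the augmented matrix:
R1 ← R1 / (-4).
R2 ← R2 − 3·R1.
R3 ← R3 − 12·R1.
R2 ← R2 / (9/4).
R1 ← R1 − 1/4·R2.
R3 ← R3 − 7·R2.
R3 ← R3 / (-4).
R2 ← R2 − 1·R3.
Reading off the reduced rows gives x1 = -5, x2 = 0, x3 = -4.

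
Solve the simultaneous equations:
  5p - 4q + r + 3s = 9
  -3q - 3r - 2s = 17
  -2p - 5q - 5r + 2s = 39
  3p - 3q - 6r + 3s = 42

Row-reduce the augmented matrix:
R1 ← R1 / (5).
R3 ← R3 + 2·R1.
R4 ← R4 − 3·R1.
R2 ← R2 / (-3).
R1 ← R1 + 4/5·R2.
R3 ← R3 + 33/5·R2.
R4 ← R4 + 3/5·R2.
R3 ← R3 / (2).
R1 ← R1 − 1·R3.
R2 ← R2 − 1·R3.
R4 ← R4 + 6·R3.
R4 ← R4 / (122/5).
R1 ← R1 + 8/3·R4.
R2 ← R2 + 47/15·R4.
R3 ← R3 − 19/5·R4.
Reading off the reduced rows gives p = 0, q = -2, r = -5, s = 2.

p = 0, q = -2, r = -5, s = 2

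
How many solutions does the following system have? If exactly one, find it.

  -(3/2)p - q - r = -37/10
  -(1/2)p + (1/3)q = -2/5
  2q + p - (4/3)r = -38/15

p = 4/5, q = 0, r = 5/2

Row-reduce the augmented matrix:
R1 ← R1 / (-3/2).
R2 ← R2 + 1/2·R1.
R3 ← R3 − 1·R1.
R2 ← R2 / (2/3).
R1 ← R1 − 2/3·R2.
R3 ← R3 − 4/3·R2.
R3 ← R3 / (-8/3).
R1 ← R1 − 1/3·R3.
R2 ← R2 − 1/2·R3.
Reading off the reduced rows gives p = 4/5, q = 0, r = 5/2.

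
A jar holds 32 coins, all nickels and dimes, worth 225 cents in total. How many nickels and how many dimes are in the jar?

nickels: 19, dimes: 13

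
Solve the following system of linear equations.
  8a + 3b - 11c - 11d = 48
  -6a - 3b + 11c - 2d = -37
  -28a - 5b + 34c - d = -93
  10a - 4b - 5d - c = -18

infinitely many solutions

Row-reduce:
R1 ← R1 / (8).
R2 ← R2 + 6·R1.
R3 ← R3 + 28·R1.
R4 ← R4 − 10·R1.
R2 ← R2 / (-3/4).
R1 ← R1 − 3/8·R2.
R3 ← R3 − 11/2·R2.
R4 ← R4 + 31/4·R2.
R3 ← R3 / (47/3).
R2 ← R2 + 11/3·R3.
R4 ← R4 + 47/3·R3.
Rank is 3 with 4 unknowns, leaving d free.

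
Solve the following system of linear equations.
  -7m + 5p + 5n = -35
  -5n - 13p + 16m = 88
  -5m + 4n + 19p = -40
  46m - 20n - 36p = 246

m = 5, n = 1, p = -1

Row-reduce the augmented matrix:
R1 ← R1 / (-7).
R2 ← R2 − 16·R1.
R3 ← R3 + 5·R1.
R4 ← R4 − 46·R1.
R2 ← R2 / (45/7).
R1 ← R1 + 5/7·R2.
R3 ← R3 − 3/7·R2.
R4 ← R4 − 90/7·R2.
R3 ← R3 / (233/15).
R1 ← R1 + 8/9·R3.
R2 ← R2 + 11/45·R3.
R4 reduces to 0 = 0, so the extra equation is consistent.
Reading off the reduced rows gives m = 5, n = 1, p = -1.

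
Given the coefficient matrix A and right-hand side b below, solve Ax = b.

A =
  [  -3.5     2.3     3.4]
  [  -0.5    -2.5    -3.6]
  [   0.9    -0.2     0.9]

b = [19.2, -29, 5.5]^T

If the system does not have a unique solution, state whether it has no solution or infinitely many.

Row-reduce the augmented matrix:
R1 ← R1 / (-7/2).
R2 ← R2 + 1/2·R1.
R3 ← R3 − 9/10·R1.
R2 ← R2 / (-99/35).
R1 ← R1 + 23/35·R2.
R3 ← R3 − 137/350·R2.
R3 ← R3 / (272/225).
R1 ← R1 + 1/45·R3.
R2 ← R2 − 13/9·R3.
Reading off the reduced rows gives x_1 = 2, x_2 = 4, x_3 = 5.

x_1 = 2, x_2 = 4, x_3 = 5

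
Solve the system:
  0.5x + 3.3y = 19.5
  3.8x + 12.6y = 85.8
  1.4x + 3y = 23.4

x = 6, y = 5

Row-reduce the augmented matrix:
R1 ← R1 / (1/2).
R2 ← R2 − 19/5·R1.
R3 ← R3 − 7/5·R1.
R2 ← R2 / (-312/25).
R1 ← R1 − 33/5·R2.
R3 ← R3 + 156/25·R2.
R3 reduces to 0 = 0, so the extra equation is consistent.
Reading off the reduced rows gives x = 6, y = 5.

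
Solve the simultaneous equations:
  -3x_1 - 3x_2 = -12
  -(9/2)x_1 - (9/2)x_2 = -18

infinitely many solutions

Row-reduce:
R1 ← R1 / (-3).
R2 ← R2 + 9/2·R1.
Rank is 1 with 2 unknowns, leaving x_2 free.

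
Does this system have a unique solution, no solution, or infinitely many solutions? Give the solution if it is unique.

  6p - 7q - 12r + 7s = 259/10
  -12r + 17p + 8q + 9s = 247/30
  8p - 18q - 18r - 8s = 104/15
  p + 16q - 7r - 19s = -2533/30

Row-reduce the augmented matrix:
R1 ← R1 / (6).
R2 ← R2 − 17·R1.
R3 ← R3 − 8·R1.
R4 ← R4 − 1·R1.
R2 ← R2 / (167/6).
R1 ← R1 + 7/6·R2.
R3 ← R3 + 26/3·R2.
R4 ← R4 − 103/6·R2.
R3 ← R3 / (810/167).
R1 ← R1 + 180/167·R3.
R2 ← R2 − 132/167·R3.
R4 ← R4 + 3101/167·R3.
R4 ← R4 / (-37567/405).
R1 ← R1 + 35/9·R4.
R2 ← R2 − 403/135·R4.
R3 ← R3 + 1729/405·R4.
Reading off the reduced rows gives p = 2/3, q = -2, r = 4/5, s = 5/2.

p = 2/3, q = -2, r = 4/5, s = 5/2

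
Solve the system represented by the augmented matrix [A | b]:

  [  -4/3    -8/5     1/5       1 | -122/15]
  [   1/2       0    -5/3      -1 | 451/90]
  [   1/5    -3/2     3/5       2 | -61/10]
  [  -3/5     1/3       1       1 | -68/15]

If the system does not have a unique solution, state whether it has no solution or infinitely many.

x_1 = 3, x_2 = 1, x_3 = -2/3, x_4 = -12/5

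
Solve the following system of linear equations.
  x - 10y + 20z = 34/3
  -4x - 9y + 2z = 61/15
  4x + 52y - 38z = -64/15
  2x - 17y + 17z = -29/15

x = -8/3, y = 1, z = 6/5

Row-reduce the augmented matrix:
R2 ← R2 + 4·R1.
R3 ← R3 − 4·R1.
R4 ← R4 − 2·R1.
R2 ← R2 / (-49).
R1 ← R1 + 10·R2.
R3 ← R3 − 92·R2.
R4 ← R4 − 3·R2.
R3 ← R3 / (1762/49).
R1 ← R1 − 160/49·R3.
R2 ← R2 + 82/49·R3.
R4 ← R4 + 881/49·R3.
R4 reduces to 0 = 0, so the extra equation is consistent.
Reading off the reduced rows gives x = -8/3, y = 1, z = 6/5.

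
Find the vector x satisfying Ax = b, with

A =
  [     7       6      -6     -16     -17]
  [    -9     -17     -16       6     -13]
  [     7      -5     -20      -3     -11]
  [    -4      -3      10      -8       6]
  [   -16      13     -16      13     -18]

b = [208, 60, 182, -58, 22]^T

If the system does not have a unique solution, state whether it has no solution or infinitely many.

x_1 = 5, x_2 = 0, x_3 = -4, x_4 = -4, x_5 = -5

Row-reduce the augmented matrix:
R1 ← R1 / (7).
R2 ← R2 + 9·R1.
R3 ← R3 − 7·R1.
R4 ← R4 + 4·R1.
R5 ← R5 + 16·R1.
R2 ← R2 / (-65/7).
R1 ← R1 − 6/7·R2.
R3 ← R3 + 11·R2.
R4 ← R4 − 3/7·R2.
R5 ← R5 − 187/7·R2.
R3 ← R3 / (916/65).
R1 ← R1 + 198/65·R3.
R2 ← R2 − 166/65·R3.
R4 ← R4 − 356/65·R3.
R5 ← R5 + 6366/65·R3.
R4 ← R4 / (-6773/229).
R1 ← R1 − 1333/458·R4.
R2 ← R2 + 1793/458·R4.
R3 ← R3 − 1967/916·R4.
R5 ← R5 − 66327/458·R4.
R5 ← R5 / (375715/6773).
R1 ← R1 − 15198/6773·R5.
R2 ← R2 + 11373/6773·R5.
R3 ← R3 − 22147/13546·R5.
R4 ← R4 − 5428/6773·R5.
Reading off the reduced rows gives x_1 = 5, x_2 = 0, x_3 = -4, x_4 = -4, x_5 = -5.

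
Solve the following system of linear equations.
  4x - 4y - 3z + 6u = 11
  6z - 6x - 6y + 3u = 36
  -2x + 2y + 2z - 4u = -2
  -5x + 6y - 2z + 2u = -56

Row-reduce the augmented matrix:
R1 ← R1 / (4).
R2 ← R2 + 6·R1.
R3 ← R3 + 2·R1.
R4 ← R4 + 5·R1.
R2 ← R2 / (-12).
R1 ← R1 + 1·R2.
R4 ← R4 − 1·R2.
R3 ← R3 / (1/2).
R1 ← R1 + 7/8·R3.
R2 ← R2 + 1/8·R3.
R4 ← R4 + 45/8·R3.
R4 ← R4 / (-3/4).
R1 ← R1 + 5/4·R4.
R2 ← R2 + 5/4·R4.
R3 ← R3 + 2·R4.
Reading off the reduced rows gives x = 2, y = -6, z = 3, u = -2.

x = 2, y = -6, z = 3, u = -2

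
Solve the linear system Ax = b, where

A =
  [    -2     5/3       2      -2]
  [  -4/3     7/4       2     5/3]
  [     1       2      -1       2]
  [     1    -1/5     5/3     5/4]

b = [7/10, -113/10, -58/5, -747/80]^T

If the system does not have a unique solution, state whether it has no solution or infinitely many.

Row-reduce the augmented matrix:
R1 ← R1 / (-2).
R2 ← R2 + 4/3·R1.
R3 ← R3 − 1·R1.
R4 ← R4 − 1·R1.
R2 ← R2 / (23/36).
R1 ← R1 + 5/6·R2.
R3 ← R3 − 17/6·R2.
R4 ← R4 − 19/30·R2.
R3 ← R3 / (-68/23).
R1 ← R1 + 3/23·R3.
R2 ← R2 − 24/23·R3.
R4 ← R4 − 692/345·R3.
R4 ← R4 / (-11293/1020).
R1 ← R1 − 371/68·R4.
R2 ← R2 − 6/17·R4.
R3 ← R3 − 283/68·R4.
Reading off the reduced rows gives x_1 = -5/2, x_2 = -3, x_3 = -12/5, x_4 = -11/4.

x_1 = -5/2, x_2 = -3, x_3 = -12/5, x_4 = -11/4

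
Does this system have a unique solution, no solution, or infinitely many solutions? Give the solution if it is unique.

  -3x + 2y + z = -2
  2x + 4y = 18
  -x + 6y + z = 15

no solution

Row-reduce:
R1 ← R1 / (-3).
R2 ← R2 − 2·R1.
R3 ← R3 + 1·R1.
R2 ← R2 / (16/3).
R1 ← R1 + 2/3·R2.
R3 ← R3 − 16/3·R2.
Row 3 reduces to 0 = -1, a contradiction. The system is inconsistent.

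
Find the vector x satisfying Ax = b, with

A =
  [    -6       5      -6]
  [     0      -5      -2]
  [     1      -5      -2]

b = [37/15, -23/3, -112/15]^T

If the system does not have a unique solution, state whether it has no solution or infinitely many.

x_1 = 1/5, x_2 = 4/3, x_3 = 1/2

Row-reduce the augmented matrix:
R1 ← R1 / (-6).
R3 ← R3 − 1·R1.
R2 ← R2 / (-5).
R1 ← R1 + 5/6·R2.
R3 ← R3 + 25/6·R2.
R3 ← R3 / (-4/3).
R1 ← R1 − 4/3·R3.
R2 ← R2 − 2/5·R3.
Reading off the reduced rows gives x_1 = 1/5, x_2 = 4/3, x_3 = 1/2.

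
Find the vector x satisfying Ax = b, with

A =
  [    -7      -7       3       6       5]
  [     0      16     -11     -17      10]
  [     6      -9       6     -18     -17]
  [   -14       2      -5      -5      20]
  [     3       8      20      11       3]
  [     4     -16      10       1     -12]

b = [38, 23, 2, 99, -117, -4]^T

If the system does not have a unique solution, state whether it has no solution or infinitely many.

x_1 = -3, x_2 = -4, x_3 = -3, x_4 = -2, x_5 = 2

Row-reduce the augmented matrix:
R1 ← R1 / (-7).
R3 ← R3 − 6·R1.
R4 ← R4 + 14·R1.
R5 ← R5 − 3·R1.
R6 ← R6 − 4·R1.
R2 ← R2 / (16).
R1 ← R1 − 1·R2.
R3 ← R3 + 15·R2.
R4 ← R4 − 16·R2.
R5 ← R5 − 5·R2.
R6 ← R6 + 20·R2.
R3 ← R3 / (-195/112).
R1 ← R1 − 29/112·R3.
R2 ← R2 + 11/16·R3.
R5 ← R5 − 2769/112·R3.
R6 ← R6 + 57/28·R3.
Swap R4 and R5.
R4 ← R4 / (-390).
R1 ← R1 + 53/13·R4.
R2 ← R2 − 134/13·R4.
R3 ← R3 − 215/13·R4.
R6 ← R6 − 219/13·R4.
Swap R5 and R6.
R5 ← R5 / (44789/8450).
R1 ← R1 + 11503/8450·R5.
R2 ← R2 − 3142/4225·R5.
R3 ← R3 + 37/5070·R5.
R4 ← R4 − 227/1950·R5.
R6 reduces to 0 = 0, so the extra equation is consistent.
Reading off the reduced rows gives x_1 = -3, x_2 = -4, x_3 = -3, x_4 = -2, x_5 = 2.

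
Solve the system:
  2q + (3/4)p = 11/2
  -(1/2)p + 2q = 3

p = 2, q = 2

Row-reduce the augmented matrix:
R1 ← R1 / (3/4).
R2 ← R2 + 1/2·R1.
R2 ← R2 / (10/3).
R1 ← R1 − 8/3·R2.
Reading off the reduced rows gives p = 2, q = 2.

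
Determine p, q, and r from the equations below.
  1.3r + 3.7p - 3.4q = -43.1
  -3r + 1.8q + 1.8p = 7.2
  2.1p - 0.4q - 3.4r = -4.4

p = -6, q = 5, r = -3

Row-reduce the augmented matrix:
R1 ← R1 / (37/10).
R2 ← R2 − 9/5·R1.
R3 ← R3 − 21/10·R1.
R2 ← R2 / (639/185).
R1 ← R1 + 34/37·R2.
R3 ← R3 − 283/185·R2.
R3 ← R3 / (-5387/2130).
R1 ← R1 + 131/213·R3.
R2 ← R2 + 224/213·R3.
Reading off the reduced rows gives p = -6, q = 5, r = -3.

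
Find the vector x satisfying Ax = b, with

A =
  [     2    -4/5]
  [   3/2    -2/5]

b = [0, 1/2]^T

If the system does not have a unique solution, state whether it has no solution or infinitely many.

Row-reduce the augmented matrix:
R1 ← R1 / (2).
R2 ← R2 − 3/2·R1.
R2 ← R2 / (1/5).
R1 ← R1 + 2/5·R2.
Reading off the reduced rows gives x_1 = 1, x_2 = 5/2.

x_1 = 1, x_2 = 5/2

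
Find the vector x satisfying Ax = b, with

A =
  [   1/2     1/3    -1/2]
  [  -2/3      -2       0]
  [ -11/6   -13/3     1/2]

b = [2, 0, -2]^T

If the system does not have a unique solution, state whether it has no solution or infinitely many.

Row-reduce:
R1 ← R1 / (1/2).
R2 ← R2 + 2/3·R1.
R3 ← R3 + 11/6·R1.
R2 ← R2 / (-14/9).
R1 ← R1 − 2/3·R2.
R3 ← R3 + 28/9·R2.
Rank is 2 with 3 unknowns, leaving x_3 free.

infinitely many solutions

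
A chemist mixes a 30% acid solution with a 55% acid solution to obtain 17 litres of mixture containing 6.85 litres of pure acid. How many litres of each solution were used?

litres of solution A: 10, litres of solution B: 7

Let a = litres of solution A, b = litres of solution B.
  b + a = 17
  (3/10)a + (11/20)b = 137/20
From equation 1: a = 17 − b.
Substitute into equation 2 and solve: b = 7.
Then a = 10.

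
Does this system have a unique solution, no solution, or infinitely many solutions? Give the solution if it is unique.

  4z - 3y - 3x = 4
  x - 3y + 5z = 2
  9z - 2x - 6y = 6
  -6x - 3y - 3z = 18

Row-reduce the augmented matrix:
R1 ← R1 / (-3).
R2 ← R2 − 1·R1.
R3 ← R3 + 2·R1.
R4 ← R4 + 6·R1.
R2 ← R2 / (-4).
R1 ← R1 − 1·R2.
R3 ← R3 + 4·R2.
R4 ← R4 − 3·R2.
Swap R3 and R4.
R3 ← R3 / (-25/4).
R1 ← R1 − 1/4·R3.
R2 ← R2 + 19/12·R3.
R4 reduces to 0 = 0, so the extra equation is consistent.
Reading off the reduced rows gives x = 0, y = -4, z = -2.

x = 0, y = -4, z = -2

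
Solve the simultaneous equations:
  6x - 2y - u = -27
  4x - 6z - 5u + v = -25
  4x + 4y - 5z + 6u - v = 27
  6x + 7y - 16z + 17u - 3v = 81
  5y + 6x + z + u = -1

no solution

Row-reduce:
R1 ← R1 / (6).
R2 ← R2 − 4·R1.
R3 ← R3 − 4·R1.
R4 ← R4 − 6·R1.
R5 ← R5 − 6·R1.
R2 ← R2 / (4/3).
R1 ← R1 + 1/3·R2.
R3 ← R3 − 16/3·R2.
R4 ← R4 − 9·R2.
R5 ← R5 − 7·R2.
R3 ← R3 / (19).
R1 ← R1 + 3/2·R3.
R2 ← R2 + 9/2·R3.
R4 ← R4 − 49/2·R3.
R5 ← R5 − 65/2·R3.
R4 ← R4 / (1239/76).
R1 ← R1 − 49/76·R4.
R2 ← R2 − 185/76·R4.
R3 ← R3 − 24/19·R4.
R5 ← R5 + 1239/76·R4.
Row 5 reduces to 0 = -1, a contradiction. The system is inconsistent.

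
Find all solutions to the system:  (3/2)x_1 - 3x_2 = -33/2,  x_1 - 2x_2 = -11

infinitely many solutions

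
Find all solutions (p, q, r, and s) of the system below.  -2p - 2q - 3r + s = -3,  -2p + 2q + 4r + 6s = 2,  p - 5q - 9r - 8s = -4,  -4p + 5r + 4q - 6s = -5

Row-reduce:
R1 ← R1 / (-2).
R2 ← R2 + 2·R1.
R3 ← R3 − 1·R1.
R4 ← R4 + 4·R1.
R2 ← R2 / (4).
R1 ← R1 − 1·R2.
R3 ← R3 + 6·R2.
R4 ← R4 − 8·R2.
Swap R3 and R4.
R3 ← R3 / (-3).
R1 ← R1 + 1/4·R3.
R2 ← R2 − 7/4·R3.
Row 4 reduces to 0 = 2, a contradiction. The system is inconsistent.

no solution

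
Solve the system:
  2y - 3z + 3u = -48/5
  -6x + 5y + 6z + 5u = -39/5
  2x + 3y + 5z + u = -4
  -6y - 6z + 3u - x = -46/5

Row-reduce the augmented matrix:
Swap R1 and R2.
R1 ← R1 / (-6).
R3 ← R3 − 2·R1.
R4 ← R4 + 1·R1.
R2 ← R2 / (2).
R1 ← R1 + 5/6·R2.
R3 ← R3 − 14/3·R2.
R4 ← R4 + 41/6·R2.
R3 ← R3 / (14).
R1 ← R1 + 9/4·R3.
R2 ← R2 + 3/2·R3.
R4 ← R4 + 69/4·R3.
R4 ← R4 / (1189/168).
R1 ← R1 + 47/168·R4.
R2 ← R2 − 29/28·R4.
R3 ← R3 + 13/42·R4.
Reading off the reduced rows gives x = -1, y = 0, z = 1/5, u = -3.

x = -1, y = 0, z = 1/5, u = -3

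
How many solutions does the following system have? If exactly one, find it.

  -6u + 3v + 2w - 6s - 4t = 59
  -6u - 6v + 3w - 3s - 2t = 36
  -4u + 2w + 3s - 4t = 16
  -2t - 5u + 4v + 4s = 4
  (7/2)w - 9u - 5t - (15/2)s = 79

Row-reduce:
R1 ← R1 / (-6).
R2 ← R2 + 6·R1.
R3 ← R3 + 4·R1.
R4 ← R4 + 5·R1.
R5 ← R5 + 9·R1.
R2 ← R2 / (-9).
R1 ← R1 + 1/2·R2.
R3 ← R3 + 2·R2.
R4 ← R4 − 3/2·R2.
R5 ← R5 + 9/2·R2.
R3 ← R3 / (4/9).
R1 ← R1 + 7/18·R3.
R2 ← R2 + 1/9·R3.
R4 ← R4 + 3/2·R3.
R4 ← R4 / (247/8).
R1 ← R1 − 51/8·R4.
R2 ← R2 − 5/4·R4.
R3 ← R3 − 57/4·R4.
Row 5 reduces to 0 = 2, a contradiction. The system is inconsistent.

no solution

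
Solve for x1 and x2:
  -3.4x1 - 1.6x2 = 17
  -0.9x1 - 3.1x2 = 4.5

Row-reduce the augmented matrix:
R1 ← R1 / (-17/5).
R2 ← R2 + 9/10·R1.
R2 ← R2 / (-91/34).
R1 ← R1 − 8/17·R2.
Reading off the reduced rows gives x1 = -5, x2 = 0.

x1 = -5, x2 = 0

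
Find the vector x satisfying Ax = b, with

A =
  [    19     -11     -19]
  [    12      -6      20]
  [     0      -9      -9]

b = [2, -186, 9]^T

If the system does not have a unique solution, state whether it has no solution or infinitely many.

x_1 = -3, x_2 = 5, x_3 = -6

Row-reduce the augmented matrix:
R1 ← R1 / (19).
R2 ← R2 − 12·R1.
R2 ← R2 / (18/19).
R1 ← R1 + 11/19·R2.
R3 ← R3 + 9·R2.
R3 ← R3 / (295).
R1 ← R1 − 167/9·R3.
R2 ← R2 − 304/9·R3.
Reading off the reduced rows gives x_1 = -3, x_2 = 5, x_3 = -6.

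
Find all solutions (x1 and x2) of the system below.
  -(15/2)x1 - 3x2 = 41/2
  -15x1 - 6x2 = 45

Row-reduce:
R1 ← R1 / (-15/2).
R2 ← R2 + 15·R1.
Row 2 reduces to 0 = 4, a contradiction. The system is inconsistent.

no solution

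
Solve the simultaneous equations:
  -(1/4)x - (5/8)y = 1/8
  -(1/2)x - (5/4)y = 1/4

infinitely many solutions

Row-reduce:
R1 ← R1 / (-1/4).
R2 ← R2 + 1/2·R1.
Rank is 1 with 2 unknowns, leaving y free.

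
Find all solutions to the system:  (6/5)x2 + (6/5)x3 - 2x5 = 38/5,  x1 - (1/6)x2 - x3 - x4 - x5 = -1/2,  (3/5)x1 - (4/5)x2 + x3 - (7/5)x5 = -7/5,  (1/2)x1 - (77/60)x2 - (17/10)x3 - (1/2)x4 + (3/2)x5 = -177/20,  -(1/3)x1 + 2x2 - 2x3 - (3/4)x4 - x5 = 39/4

Row-reduce:
Swap R1 and R2.
R3 ← R3 − 3/5·R1.
R4 ← R4 − 1/2·R1.
R5 ← R5 + 1/3·R1.
R2 ← R2 / (6/5).
R1 ← R1 + 1/6·R2.
R3 ← R3 + 7/10·R2.
R4 ← R4 + 6/5·R2.
R5 ← R5 − 35/18·R2.
R3 ← R3 / (23/10).
R1 ← R1 + 5/6·R3.
R2 ← R2 − 1·R3.
R5 ← R5 + 77/18·R3.
Swap R4 and R5.
R4 ← R4 / (3/92).
R1 ← R1 + 18/23·R4.
R2 ← R2 + 6/23·R4.
R3 ← R3 − 6/23·R4.
Row 5 reduces to 0 = -1, a contradiction. The system is inconsistent.

no solution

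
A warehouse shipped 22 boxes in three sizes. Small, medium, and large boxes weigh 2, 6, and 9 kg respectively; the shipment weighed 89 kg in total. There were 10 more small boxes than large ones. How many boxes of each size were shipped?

small boxes: 13, medium boxes: 6, large boxes: 3

Let s = small boxes, m = medium boxes, l = large boxes.
  s + m + l = 22
  2s + 6m + 9l = 89
  s - l = 10
Row-reduce the augmented matrix:
R2 ← R2 − 2·R1.
R3 ← R3 − 1·R1.
R2 ← R2 / (4).
R1 ← R1 − 1·R2.
R3 ← R3 + 1·R2.
R3 ← R3 / (-1/4).
R1 ← R1 + 3/4·R3.
R2 ← R2 − 7/4·R3.
Reading off the reduced rows gives s = 13, m = 6, l = 3.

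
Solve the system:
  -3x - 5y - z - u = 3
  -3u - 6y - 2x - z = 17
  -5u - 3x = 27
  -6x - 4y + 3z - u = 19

Row-reduce the augmented matrix:
R1 ← R1 / (-3).
R2 ← R2 + 2·R1.
R3 ← R3 + 3·R1.
R4 ← R4 + 6·R1.
R2 ← R2 / (-8/3).
R1 ← R1 − 5/3·R2.
R3 ← R3 − 5·R2.
R4 ← R4 − 6·R2.
R3 ← R3 / (3/8).
R1 ← R1 − 1/8·R3.
R2 ← R2 − 1/8·R3.
R4 ← R4 − 17/4·R3.
R4 ← R4 / (272/3).
R1 ← R1 − 5/3·R4.
R2 ← R2 − 11/3·R4.
R3 ← R3 + 67/3·R4.
Reading off the reduced rows gives x = 1, y = -1, z = 5, u = -6.

x = 1, y = -1, z = 5, u = -6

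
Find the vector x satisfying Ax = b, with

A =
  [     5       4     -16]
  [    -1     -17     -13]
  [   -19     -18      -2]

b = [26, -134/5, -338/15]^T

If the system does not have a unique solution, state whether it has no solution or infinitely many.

x_1 = -6/5, x_2 = 8/3, x_3 = -4/3

Row-reduce the augmented matrix:
R1 ← R1 / (5).
R2 ← R2 + 1·R1.
R3 ← R3 + 19·R1.
R2 ← R2 / (-81/5).
R1 ← R1 − 4/5·R2.
R3 ← R3 + 14/5·R2.
R3 ← R3 / (-60).
R1 ← R1 + 4·R3.
R2 ← R2 − 1·R3.
Reading off the reduced rows gives x_1 = -6/5, x_2 = 8/3, x_3 = -4/3.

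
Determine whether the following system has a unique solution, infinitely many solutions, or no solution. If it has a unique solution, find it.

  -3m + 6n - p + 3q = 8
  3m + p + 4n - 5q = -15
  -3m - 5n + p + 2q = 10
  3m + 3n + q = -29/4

m = -9/4, n = -1/2, p = -5/4, q = 1

Row-reduce the augmented matrix:
R1 ← R1 / (-3).
R2 ← R2 − 3·R1.
R3 ← R3 + 3·R1.
R4 ← R4 − 3·R1.
R2 ← R2 / (10).
R1 ← R1 + 2·R2.
R3 ← R3 + 11·R2.
R4 ← R4 − 9·R2.
R3 ← R3 / (2).
R1 ← R1 − 1/3·R3.
R4 ← R4 + 1·R3.
R4 ← R4 / (21/5).
R1 ← R1 + 13/15·R4.
R2 ← R2 + 1/5·R4.
R3 ← R3 + 8/5·R4.
Reading off the reduced rows gives m = -9/4, n = -1/2, p = -5/4, q = 1.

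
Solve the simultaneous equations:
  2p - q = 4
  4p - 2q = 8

infinitely many solutions

Row-reduce:
R1 ← R1 / (2).
R2 ← R2 − 4·R1.
Rank is 1 with 2 unknowns, leaving q free.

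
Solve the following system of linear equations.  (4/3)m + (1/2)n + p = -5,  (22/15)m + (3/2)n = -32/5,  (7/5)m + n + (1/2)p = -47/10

Row-reduce:
R1 ← R1 / (4/3).
R2 ← R2 − 22/15·R1.
R3 ← R3 − 7/5·R1.
R2 ← R2 / (19/20).
R1 ← R1 − 3/8·R2.
R3 ← R3 − 19/40·R2.
Row 3 reduces to 0 = 1, a contradiction. The system is inconsistent.

no solution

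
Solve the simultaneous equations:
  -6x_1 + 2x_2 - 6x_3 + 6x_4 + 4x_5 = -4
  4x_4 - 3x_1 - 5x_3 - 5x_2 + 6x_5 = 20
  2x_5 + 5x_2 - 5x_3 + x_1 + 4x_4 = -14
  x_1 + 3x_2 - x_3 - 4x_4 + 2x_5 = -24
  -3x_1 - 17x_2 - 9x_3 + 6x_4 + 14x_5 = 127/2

no solution

Row-reduce:
R1 ← R1 / (-6).
R2 ← R2 + 3·R1.
R3 ← R3 − 1·R1.
R4 ← R4 − 1·R1.
R5 ← R5 + 3·R1.
R2 ← R2 / (-6).
R1 ← R1 + 1/3·R2.
R3 ← R3 − 16/3·R2.
R4 ← R4 − 10/3·R2.
R5 ← R5 + 18·R2.
R3 ← R3 / (-70/9).
R1 ← R1 − 10/9·R3.
R2 ← R2 − 1/3·R3.
R4 ← R4 + 28/9·R3.
R4 ← R4 / (-24/5).
R1 ← R1 + 3/14·R4.
R2 ← R2 − 3/35·R4.
R3 ← R3 + 53/70·R4.
Row 5 reduces to 0 = -1/2, a contradiction. The system is inconsistent.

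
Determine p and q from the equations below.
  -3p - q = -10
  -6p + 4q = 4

p = 2, q = 4

Row-reduce the augmented matrix:
R1 ← R1 / (-3).
R2 ← R2 + 6·R1.
R2 ← R2 / (6).
R1 ← R1 − 1/3·R2.
Reading off the reduced rows gives p = 2, q = 4.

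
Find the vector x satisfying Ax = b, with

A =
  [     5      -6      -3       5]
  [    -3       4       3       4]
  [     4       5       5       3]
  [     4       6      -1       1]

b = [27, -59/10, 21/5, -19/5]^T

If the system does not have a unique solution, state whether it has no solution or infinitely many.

x_1 = 9/5, x_2 = -2, x_3 = 1/2, x_4 = 3/2

Row-reduce the augmented matrix:
R1 ← R1 / (5).
R2 ← R2 + 3·R1.
R3 ← R3 − 4·R1.
R4 ← R4 − 4·R1.
R2 ← R2 / (2/5).
R1 ← R1 + 6/5·R2.
R3 ← R3 − 49/5·R2.
R4 ← R4 − 54/5·R2.
R3 ← R3 / (-22).
R1 ← R1 − 3·R3.
R2 ← R2 − 3·R3.
R4 ← R4 + 31·R3.
R4 ← R4 / (2247/44).
R1 ← R1 + 67/44·R4.
R2 ← R2 + 265/44·R4.
R3 ← R3 − 345/44·R4.
Reading off the reduced rows gives x_1 = 9/5, x_2 = -2, x_3 = 1/2, x_4 = 3/2.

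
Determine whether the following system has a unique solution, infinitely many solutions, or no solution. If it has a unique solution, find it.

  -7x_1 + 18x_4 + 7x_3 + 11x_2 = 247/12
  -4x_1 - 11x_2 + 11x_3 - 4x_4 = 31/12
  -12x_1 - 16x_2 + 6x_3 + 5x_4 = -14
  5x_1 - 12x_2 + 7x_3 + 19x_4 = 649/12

x_1 = 8/3, x_2 = 0, x_3 = 7/4, x_4 = 3/2

Row-reduce the augmented matrix:
R1 ← R1 / (-7).
R2 ← R2 + 4·R1.
R3 ← R3 + 12·R1.
R4 ← R4 − 5·R1.
R2 ← R2 / (-121/7).
R1 ← R1 + 11/7·R2.
R3 ← R3 + 244/7·R2.
R4 ← R4 + 29/7·R2.
R3 ← R3 / (-2434/121).
R1 ← R1 + 18/11·R3.
R2 ← R2 + 49/121·R3.
R4 ← R4 − 1249/121·R3.
R4 ← R4 / (89559/2434).
R1 ← R1 + 1841/1217·R4.
R2 ← R2 − 1867/2434·R4.
R3 ← R3 + 357/2434·R4.
Reading off the reduced rows gives x_1 = 8/3, x_2 = 0, x_3 = 7/4, x_4 = 3/2.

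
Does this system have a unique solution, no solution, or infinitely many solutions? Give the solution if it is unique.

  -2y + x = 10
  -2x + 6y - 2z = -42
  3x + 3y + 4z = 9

Row-reduce the augmented matrix:
R2 ← R2 + 2·R1.
R3 ← R3 − 3·R1.
R2 ← R2 / (2).
R1 ← R1 + 2·R2.
R3 ← R3 − 9·R2.
R3 ← R3 / (13).
R1 ← R1 + 2·R3.
R2 ← R2 + 1·R3.
Reading off the reduced rows gives x = 0, y = -5, z = 6.

x = 0, y = -5, z = 6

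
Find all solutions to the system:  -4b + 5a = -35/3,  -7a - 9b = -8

a = -1, b = 5/3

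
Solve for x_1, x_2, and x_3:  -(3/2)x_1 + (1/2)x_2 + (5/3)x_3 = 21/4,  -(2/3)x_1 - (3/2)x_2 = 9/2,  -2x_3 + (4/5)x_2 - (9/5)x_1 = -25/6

Row-reduce the augmented matrix:
R1 ← R1 / (-3/2).
R2 ← R2 + 2/3·R1.
R3 ← R3 + 9/5·R1.
R2 ← R2 / (-31/18).
R1 ← R1 + 1/3·R2.
R3 ← R3 − 1/5·R2.
R3 ← R3 / (-380/93).
R1 ← R1 + 30/31·R3.
R2 ← R2 − 40/93·R3.
Reading off the reduced rows gives x_1 = -3/2, x_2 = -7/3, x_3 = 5/2.

x_1 = -3/2, x_2 = -7/3, x_3 = 5/2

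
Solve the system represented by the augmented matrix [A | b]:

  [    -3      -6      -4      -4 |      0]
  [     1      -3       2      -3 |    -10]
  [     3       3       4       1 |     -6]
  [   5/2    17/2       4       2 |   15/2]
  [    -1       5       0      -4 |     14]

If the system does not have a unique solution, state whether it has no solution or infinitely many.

no solution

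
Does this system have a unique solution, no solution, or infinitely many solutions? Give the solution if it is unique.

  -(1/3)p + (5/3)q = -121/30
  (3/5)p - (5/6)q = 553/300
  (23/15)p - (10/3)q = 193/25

p = -2/5, q = -5/2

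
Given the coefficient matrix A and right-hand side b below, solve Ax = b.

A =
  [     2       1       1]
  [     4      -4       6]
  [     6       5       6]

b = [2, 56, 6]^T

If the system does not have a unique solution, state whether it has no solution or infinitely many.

x_1 = 2, x_2 = -6, x_3 = 4

Row-reduce the augmented matrix:
R1 ← R1 / (2).
R2 ← R2 − 4·R1.
R3 ← R3 − 6·R1.
R2 ← R2 / (-6).
R1 ← R1 − 1/2·R2.
R3 ← R3 − 2·R2.
R3 ← R3 / (13/3).
R1 ← R1 − 5/6·R3.
R2 ← R2 + 2/3·R3.
Reading off the reduced rows gives x_1 = 2, x_2 = -6, x_3 = 4.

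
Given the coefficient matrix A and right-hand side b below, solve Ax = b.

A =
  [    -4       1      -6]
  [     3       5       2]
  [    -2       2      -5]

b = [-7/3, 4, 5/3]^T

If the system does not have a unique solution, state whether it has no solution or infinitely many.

x_1 = 3, x_2 = -1/3, x_3 = -5/3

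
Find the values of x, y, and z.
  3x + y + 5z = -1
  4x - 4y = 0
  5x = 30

x = 6, y = 6, z = -5

Row-reduce the augmented matrix:
R1 ← R1 / (3).
R2 ← R2 − 4·R1.
R3 ← R3 − 5·R1.
R2 ← R2 / (-16/3).
R1 ← R1 − 1/3·R2.
R3 ← R3 + 5/3·R2.
R3 ← R3 / (-25/4).
R1 ← R1 − 5/4·R3.
R2 ← R2 − 5/4·R3.
Reading off the reduced rows gives x = 6, y = 6, z = -5.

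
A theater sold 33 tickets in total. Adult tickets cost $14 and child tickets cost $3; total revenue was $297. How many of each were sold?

adult tickets: 18, child tickets: 15

Let a = adult tickets, c = child tickets.
  a + c = 33
  14a + 3c = 297
From equation 1: a = 33 − c.
Substitute into equation 2 and solve: c = 15.
Then a = 18.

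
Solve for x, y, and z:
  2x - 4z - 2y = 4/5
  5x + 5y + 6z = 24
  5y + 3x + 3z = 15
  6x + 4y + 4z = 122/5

Row-reduce the augmented matrix:
R1 ← R1 / (2).
R2 ← R2 − 5·R1.
R3 ← R3 − 3·R1.
R4 ← R4 − 6·R1.
R2 ← R2 / (10).
R1 ← R1 + 1·R2.
R3 ← R3 − 8·R2.
R4 ← R4 − 10·R2.
R3 ← R3 / (-19/5).
R1 ← R1 + 2/5·R3.
R2 ← R2 − 8/5·R3.
R4 reduces to 0 = 0, so the extra equation is consistent.
Reading off the reduced rows gives x = 3, y = 3/5, z = 1.

x = 3, y = 3/5, z = 1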